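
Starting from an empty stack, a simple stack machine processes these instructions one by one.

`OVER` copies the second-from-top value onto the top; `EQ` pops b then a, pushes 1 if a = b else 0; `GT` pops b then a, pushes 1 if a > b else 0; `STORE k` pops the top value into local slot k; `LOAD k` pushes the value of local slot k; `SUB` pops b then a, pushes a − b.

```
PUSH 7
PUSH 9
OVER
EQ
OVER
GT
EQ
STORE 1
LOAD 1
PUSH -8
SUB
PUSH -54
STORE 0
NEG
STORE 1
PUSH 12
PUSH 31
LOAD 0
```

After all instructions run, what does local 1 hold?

PUSH 7   → 7
PUSH 9   → 7 9
OVER     → 7 9 7
EQ       → 7 0
OVER     → 7 0 7
GT       → 7 0
EQ       → 0
STORE 1  → (empty)
LOAD 1   → 0
PUSH -8  → 0 -8
SUB      → 8
PUSH -54 → 8 -54
STORE 0  → 8
NEG      → -8
STORE 1  → (empty)
PUSH 12  → 12
PUSH 31  → 12 31
LOAD 0   → 12 31 -54

-8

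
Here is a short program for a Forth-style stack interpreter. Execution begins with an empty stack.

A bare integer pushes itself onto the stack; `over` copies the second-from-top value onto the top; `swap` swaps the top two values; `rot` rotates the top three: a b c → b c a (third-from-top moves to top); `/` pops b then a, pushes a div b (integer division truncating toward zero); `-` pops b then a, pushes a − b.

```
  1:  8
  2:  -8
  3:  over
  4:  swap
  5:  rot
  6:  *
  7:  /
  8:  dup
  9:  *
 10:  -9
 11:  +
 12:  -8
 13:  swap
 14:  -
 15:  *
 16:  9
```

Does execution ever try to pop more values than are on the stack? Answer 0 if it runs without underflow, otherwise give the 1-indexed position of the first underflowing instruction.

8    → [8]
-8   → [8, -8]
over → [8, -8, 8]
swap → [8, 8, -8]
rot  → [8, -8, 8]
*    → [8, -64]
/    → [0]
dup  → [0, 0]
*    → [0]
-9   → [0, -9]
+    → [-9]
-8   → [-9, -8]
swap → [-8, -9]
-    → [1]
*  — needs 2 operands, stack has 1 → underflow

15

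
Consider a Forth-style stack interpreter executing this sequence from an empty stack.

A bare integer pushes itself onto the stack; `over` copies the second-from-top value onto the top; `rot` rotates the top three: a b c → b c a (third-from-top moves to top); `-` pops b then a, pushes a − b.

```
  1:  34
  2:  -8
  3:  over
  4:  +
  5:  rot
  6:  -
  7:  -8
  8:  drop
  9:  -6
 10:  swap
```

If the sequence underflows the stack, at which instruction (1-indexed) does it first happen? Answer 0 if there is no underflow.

34   → 34
-8   → 34 -8
over → 34 -8 34
+    → 34 26
rot  — needs 3 operands, stack has 2 → underflow

5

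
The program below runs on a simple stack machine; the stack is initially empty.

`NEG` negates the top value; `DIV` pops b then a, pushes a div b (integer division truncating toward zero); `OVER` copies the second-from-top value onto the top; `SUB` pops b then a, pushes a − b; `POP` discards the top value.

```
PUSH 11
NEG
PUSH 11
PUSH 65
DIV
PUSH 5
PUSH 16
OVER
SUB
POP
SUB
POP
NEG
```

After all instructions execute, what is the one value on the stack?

11

PUSH 11  [11]
NEG      [-11]
PUSH 11  [-11, 11]
PUSH 65  [-11, 11, 65]
DIV      [-11, 0]
PUSH 5   [-11, 0, 5]
PUSH 16  [-11, 0, 5, 16]
OVER     [-11, 0, 5, 16, 5]
SUB      [-11, 0, 5, 11]
POP      [-11, 0, 5]
SUB      [-11, -5]
POP      [-11]
NEG      [11]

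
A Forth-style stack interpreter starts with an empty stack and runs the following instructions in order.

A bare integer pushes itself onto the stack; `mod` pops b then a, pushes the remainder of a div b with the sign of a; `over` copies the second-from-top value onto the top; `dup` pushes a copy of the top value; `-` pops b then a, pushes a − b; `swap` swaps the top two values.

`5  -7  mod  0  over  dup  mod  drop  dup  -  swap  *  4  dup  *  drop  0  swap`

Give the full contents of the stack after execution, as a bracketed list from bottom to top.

5    → [5]
-7   → [5, -7]
mod  → [5]
0    → [5, 0]
over → [5, 0, 5]
dup  → [5, 0, 5, 5]
mod  → [5, 0, 0]
drop → [5, 0]
dup  → [5, 0, 0]
-    → [5, 0]
swap → [0, 5]
*    → [0]
4    → [0, 4]
dup  → [0, 4, 4]
*    → [0, 16]
drop → [0]
0    → [0, 0]
swap → [0, 0]

[0, 0]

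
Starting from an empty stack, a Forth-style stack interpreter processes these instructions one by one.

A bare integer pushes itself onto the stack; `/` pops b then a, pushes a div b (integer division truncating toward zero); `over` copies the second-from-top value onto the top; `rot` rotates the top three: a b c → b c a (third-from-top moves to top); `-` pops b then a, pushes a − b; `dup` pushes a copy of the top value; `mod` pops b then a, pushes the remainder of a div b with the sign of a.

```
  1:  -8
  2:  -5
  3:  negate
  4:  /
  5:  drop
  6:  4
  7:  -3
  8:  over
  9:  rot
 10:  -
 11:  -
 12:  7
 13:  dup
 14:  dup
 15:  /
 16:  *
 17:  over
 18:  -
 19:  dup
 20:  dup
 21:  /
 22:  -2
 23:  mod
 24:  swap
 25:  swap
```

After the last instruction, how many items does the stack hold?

-8     → [-8]
-5     → [-8, -5]
negate → [-8, 5]
/      → [-1]
drop   → []
4      → [4]
-3     → [4, -3]
over   → [4, -3, 4]
rot    → [-3, 4, 4]
-      → [-3, 0]
-      → [-3]
7      → [-3, 7]
dup    → [-3, 7, 7]
dup    → [-3, 7, 7, 7]
/      → [-3, 7, 1]
*      → [-3, 7]
over   → [-3, 7, -3]
-      → [-3, 10]
dup    → [-3, 10, 10]
dup    → [-3, 10, 10, 10]
/      → [-3, 10, 1]
-2     → [-3, 10, 1, -2]
mod    → [-3, 10, 1]
swap   → [-3, 1, 10]
swap   → [-3, 10, 1]

3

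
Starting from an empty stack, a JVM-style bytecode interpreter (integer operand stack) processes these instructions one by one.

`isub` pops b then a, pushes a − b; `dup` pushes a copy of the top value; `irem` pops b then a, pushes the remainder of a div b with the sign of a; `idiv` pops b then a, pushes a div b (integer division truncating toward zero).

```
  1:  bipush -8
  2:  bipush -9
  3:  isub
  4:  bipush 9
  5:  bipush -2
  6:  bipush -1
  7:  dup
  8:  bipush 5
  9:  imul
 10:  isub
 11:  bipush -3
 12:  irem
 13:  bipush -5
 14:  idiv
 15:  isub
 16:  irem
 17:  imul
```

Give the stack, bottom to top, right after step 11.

[1, 9, -2, 4, -3]

bipush -8  [-8]
bipush -9  [-8, -9]
isub       [1]
bipush 9   [1, 9]
bipush -2  [1, 9, -2]
bipush -1  [1, 9, -2, -1]
dup        [1, 9, -2, -1, -1]
bipush 5   [1, 9, -2, -1, -1, 5]
imul       [1, 9, -2, -1, -5]
isub       [1, 9, -2, 4]
bipush -3  [1, 9, -2, 4, -3]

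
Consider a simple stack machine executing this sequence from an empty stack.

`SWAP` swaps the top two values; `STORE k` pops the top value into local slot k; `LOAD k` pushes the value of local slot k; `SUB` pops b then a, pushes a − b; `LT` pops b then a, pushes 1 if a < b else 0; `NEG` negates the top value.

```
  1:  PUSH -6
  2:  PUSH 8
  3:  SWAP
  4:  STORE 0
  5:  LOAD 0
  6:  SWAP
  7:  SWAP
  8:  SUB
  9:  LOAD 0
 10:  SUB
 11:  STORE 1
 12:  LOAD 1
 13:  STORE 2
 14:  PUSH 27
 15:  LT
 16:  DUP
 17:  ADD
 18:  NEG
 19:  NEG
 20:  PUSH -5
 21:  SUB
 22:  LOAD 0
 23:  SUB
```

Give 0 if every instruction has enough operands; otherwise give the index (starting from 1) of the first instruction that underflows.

PUSH -6 : [-6]
PUSH 8  : [-6, 8]
SWAP    : [8, -6]
STORE 0 : [8]
LOAD 0  : [8, -6]
SWAP    : [-6, 8]
SWAP    : [8, -6]
SUB     : [14]
LOAD 0  : [14, -6]
SUB     : [20]
STORE 1 : []
LOAD 1  : [20]
STORE 2 : []
PUSH 27 : [27]
LT  — needs 2 operands, stack has 1 → underflow

15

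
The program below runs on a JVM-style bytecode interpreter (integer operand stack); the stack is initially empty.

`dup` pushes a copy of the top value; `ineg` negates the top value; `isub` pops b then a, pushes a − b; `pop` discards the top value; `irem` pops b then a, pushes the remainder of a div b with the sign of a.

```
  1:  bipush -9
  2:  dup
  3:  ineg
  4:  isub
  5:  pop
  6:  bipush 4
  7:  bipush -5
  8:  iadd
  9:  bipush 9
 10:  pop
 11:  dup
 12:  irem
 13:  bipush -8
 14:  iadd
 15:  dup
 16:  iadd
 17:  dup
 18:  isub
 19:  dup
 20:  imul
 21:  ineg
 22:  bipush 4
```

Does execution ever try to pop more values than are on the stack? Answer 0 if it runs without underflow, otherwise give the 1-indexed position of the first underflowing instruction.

bipush -9  -9
dup        -9 -9
ineg       -9 9
isub       -18
pop        (empty)
bipush 4   4
bipush -5  4 -5
iadd       -1
bipush 9   -1 9
pop        -1
dup        -1 -1
irem       0
bipush -8  0 -8
iadd       -8
dup        -8 -8
iadd       -16
dup        -16 -16
isub       0
dup        0 0
imul       0
ineg       0
bipush 4   0 4

0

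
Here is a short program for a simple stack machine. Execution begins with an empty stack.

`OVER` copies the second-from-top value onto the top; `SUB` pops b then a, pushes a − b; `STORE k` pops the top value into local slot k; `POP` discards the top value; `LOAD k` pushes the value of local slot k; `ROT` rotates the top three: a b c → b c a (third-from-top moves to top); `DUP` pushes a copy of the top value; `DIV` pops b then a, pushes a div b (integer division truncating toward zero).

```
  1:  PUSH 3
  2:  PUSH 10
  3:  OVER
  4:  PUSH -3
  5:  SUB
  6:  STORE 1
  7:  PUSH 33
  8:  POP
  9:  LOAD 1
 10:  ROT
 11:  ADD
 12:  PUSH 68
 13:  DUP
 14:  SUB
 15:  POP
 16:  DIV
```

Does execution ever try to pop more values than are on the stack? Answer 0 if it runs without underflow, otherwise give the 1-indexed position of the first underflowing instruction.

0

PUSH 3  : 3
PUSH 10 : 3 10
OVER    : 3 10 3
PUSH -3 : 3 10 3 -3
SUB     : 3 10 6
STORE 1 : 3 10
PUSH 33 : 3 10 33
POP     : 3 10
LOAD 1  : 3 10 6
ROT     : 10 6 3
ADD     : 10 9
PUSH 68 : 10 9 68
DUP     : 10 9 68 68
SUB     : 10 9 0
POP     : 10 9
DIV     : 1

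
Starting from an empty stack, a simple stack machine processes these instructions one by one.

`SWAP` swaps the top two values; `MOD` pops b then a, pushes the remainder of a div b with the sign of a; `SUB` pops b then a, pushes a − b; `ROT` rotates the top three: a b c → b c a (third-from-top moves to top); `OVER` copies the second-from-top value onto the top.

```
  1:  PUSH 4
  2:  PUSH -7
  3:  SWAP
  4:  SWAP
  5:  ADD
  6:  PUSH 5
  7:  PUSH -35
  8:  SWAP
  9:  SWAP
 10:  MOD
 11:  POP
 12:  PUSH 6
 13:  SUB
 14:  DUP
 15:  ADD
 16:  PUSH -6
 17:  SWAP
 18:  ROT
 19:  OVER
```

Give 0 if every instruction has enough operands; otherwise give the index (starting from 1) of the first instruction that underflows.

PUSH 4   → [4]
PUSH -7  → [4, -7]
SWAP     → [-7, 4]
SWAP     → [4, -7]
ADD      → [-3]
PUSH 5   → [-3, 5]
PUSH -35 → [-3, 5, -35]
SWAP     → [-3, -35, 5]
SWAP     → [-3, 5, -35]
MOD      → [-3, 5]
POP      → [-3]
PUSH 6   → [-3, 6]
SUB      → [-9]
DUP      → [-9, -9]
ADD      → [-18]
PUSH -6  → [-18, -6]
SWAP     → [-6, -18]
ROT  — needs 3 operands, stack has 2 → underflow

18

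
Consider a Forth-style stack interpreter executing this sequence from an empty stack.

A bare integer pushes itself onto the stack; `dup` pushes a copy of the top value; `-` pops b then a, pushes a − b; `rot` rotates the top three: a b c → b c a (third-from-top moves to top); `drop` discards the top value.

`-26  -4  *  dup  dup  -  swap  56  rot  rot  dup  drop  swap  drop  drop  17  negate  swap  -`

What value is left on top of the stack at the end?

-73

-26    : -26
-4     : -26 -4
*      : 104
dup    : 104 104
dup    : 104 104 104
-      : 104 0
swap   : 0 104
56     : 0 104 56
rot    : 104 56 0
rot    : 56 0 104
dup    : 56 0 104 104
drop   : 56 0 104
swap   : 56 104 0
drop   : 56 104
drop   : 56
17     : 56 17
negate : 56 -17
swap   : -17 56
-      : -73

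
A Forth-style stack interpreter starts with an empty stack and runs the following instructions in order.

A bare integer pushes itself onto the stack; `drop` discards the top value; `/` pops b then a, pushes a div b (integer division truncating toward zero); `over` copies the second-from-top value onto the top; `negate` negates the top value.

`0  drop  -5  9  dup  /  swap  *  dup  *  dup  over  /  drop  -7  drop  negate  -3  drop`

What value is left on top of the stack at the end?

-25

0      : [0]
drop   : []
-5     : [-5]
9      : [-5, 9]
dup    : [-5, 9, 9]
/      : [-5, 1]
swap   : [1, -5]
*      : [-5]
dup    : [-5, -5]
*      : [25]
dup    : [25, 25]
over   : [25, 25, 25]
/      : [25, 1]
drop   : [25]
-7     : [25, -7]
drop   : [25]
negate : [-25]
-3     : [-25, -3]
drop   : [-25]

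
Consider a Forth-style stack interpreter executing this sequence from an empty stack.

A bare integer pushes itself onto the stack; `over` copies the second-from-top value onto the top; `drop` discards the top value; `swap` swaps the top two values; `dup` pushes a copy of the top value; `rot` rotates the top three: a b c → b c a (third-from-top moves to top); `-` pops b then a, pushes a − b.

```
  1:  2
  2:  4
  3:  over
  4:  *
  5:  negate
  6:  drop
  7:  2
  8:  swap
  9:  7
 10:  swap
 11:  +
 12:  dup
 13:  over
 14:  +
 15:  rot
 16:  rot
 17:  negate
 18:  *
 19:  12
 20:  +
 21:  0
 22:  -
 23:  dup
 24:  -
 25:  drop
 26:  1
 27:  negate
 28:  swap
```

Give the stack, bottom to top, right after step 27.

2      → [2]
4      → [2, 4]
over   → [2, 4, 2]
*      → [2, 8]
negate → [2, -8]
drop   → [2]
2      → [2, 2]
swap   → [2, 2]
7      → [2, 2, 7]
swap   → [2, 7, 2]
+      → [2, 9]
dup    → [2, 9, 9]
over   → [2, 9, 9, 9]
+      → [2, 9, 18]
rot    → [9, 18, 2]
rot    → [18, 2, 9]
negate → [18, 2, -9]
*      → [18, -18]
12     → [18, -18, 12]
+      → [18, -6]
0      → [18, -6, 0]
-      → [18, -6]
dup    → [18, -6, -6]
-      → [18, 0]
drop   → [18]
1      → [18, 1]
negate → [18, -1]

[18, -1]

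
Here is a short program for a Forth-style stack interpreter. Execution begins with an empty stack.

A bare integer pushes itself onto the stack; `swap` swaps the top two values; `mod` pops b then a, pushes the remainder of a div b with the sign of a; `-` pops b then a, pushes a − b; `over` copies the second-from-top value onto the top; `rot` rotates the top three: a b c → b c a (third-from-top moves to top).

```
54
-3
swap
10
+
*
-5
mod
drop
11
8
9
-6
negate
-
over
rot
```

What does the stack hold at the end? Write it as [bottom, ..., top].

[11, 3, 8, 8]

54     → 54
-3     → 54 -3
swap   → -3 54
10     → -3 54 10
+      → -3 64
*      → -192
-5     → -192 -5
mod    → -2
drop   → (empty)
11     → 11
8      → 11 8
9      → 11 8 9
-6     → 11 8 9 -6
negate → 11 8 9 6
-      → 11 8 3
over   → 11 8 3 8
rot    → 11 3 8 8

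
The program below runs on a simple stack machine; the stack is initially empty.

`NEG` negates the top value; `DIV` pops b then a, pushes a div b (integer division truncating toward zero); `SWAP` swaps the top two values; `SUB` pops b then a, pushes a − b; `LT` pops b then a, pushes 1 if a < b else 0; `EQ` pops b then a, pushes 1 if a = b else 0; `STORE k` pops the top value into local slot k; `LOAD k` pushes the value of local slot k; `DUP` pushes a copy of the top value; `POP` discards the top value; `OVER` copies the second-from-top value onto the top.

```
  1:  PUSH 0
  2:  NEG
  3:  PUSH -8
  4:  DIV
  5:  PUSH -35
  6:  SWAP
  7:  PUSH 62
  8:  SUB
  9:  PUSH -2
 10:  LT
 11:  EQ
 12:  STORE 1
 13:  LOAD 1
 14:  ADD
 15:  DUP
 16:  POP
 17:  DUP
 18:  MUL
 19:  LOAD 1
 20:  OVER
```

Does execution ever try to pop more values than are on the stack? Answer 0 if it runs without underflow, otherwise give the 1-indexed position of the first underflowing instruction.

PUSH 0   → [0]
NEG      → [0]
PUSH -8  → [0, -8]
DIV      → [0]
PUSH -35 → [0, -35]
SWAP     → [-35, 0]
PUSH 62  → [-35, 0, 62]
SUB      → [-35, -62]
PUSH -2  → [-35, -62, -2]
LT       → [-35, 1]
EQ       → [0]
STORE 1  → []
LOAD 1   → [0]
ADD  — needs 2 operands, stack has 1 → underflow

14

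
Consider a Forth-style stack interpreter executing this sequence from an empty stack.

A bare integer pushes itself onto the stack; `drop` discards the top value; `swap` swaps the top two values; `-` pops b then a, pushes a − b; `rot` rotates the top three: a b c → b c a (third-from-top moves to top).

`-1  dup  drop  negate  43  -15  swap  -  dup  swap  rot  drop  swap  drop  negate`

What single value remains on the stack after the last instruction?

58

-1     -> [-1]
dup    -> [-1, -1]
drop   -> [-1]
negate -> [1]
43     -> [1, 43]
-15    -> [1, 43, -15]
swap   -> [1, -15, 43]
-      -> [1, -58]
dup    -> [1, -58, -58]
swap   -> [1, -58, -58]
rot    -> [-58, -58, 1]
drop   -> [-58, -58]
swap   -> [-58, -58]
drop   -> [-58]
negate -> [58]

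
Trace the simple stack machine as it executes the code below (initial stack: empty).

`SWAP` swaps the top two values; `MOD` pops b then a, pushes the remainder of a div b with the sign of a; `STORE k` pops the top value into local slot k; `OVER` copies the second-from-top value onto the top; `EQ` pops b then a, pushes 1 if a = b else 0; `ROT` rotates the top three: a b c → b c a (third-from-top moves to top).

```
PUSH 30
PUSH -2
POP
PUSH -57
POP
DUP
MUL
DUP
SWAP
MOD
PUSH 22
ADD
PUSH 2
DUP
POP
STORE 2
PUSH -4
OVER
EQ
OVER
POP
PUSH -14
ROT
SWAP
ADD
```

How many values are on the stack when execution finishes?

PUSH 30  : [30]
PUSH -2  : [30, -2]
POP      : [30]
PUSH -57 : [30, -57]
POP      : [30]
DUP      : [30, 30]
MUL      : [900]
DUP      : [900, 900]
SWAP     : [900, 900]
MOD      : [0]
PUSH 22  : [0, 22]
ADD      : [22]
PUSH 2   : [22, 2]
DUP      : [22, 2, 2]
POP      : [22, 2]
STORE 2  : [22]
PUSH -4  : [22, -4]
OVER     : [22, -4, 22]
EQ       : [22, 0]
OVER     : [22, 0, 22]
POP      : [22, 0]
PUSH -14 : [22, 0, -14]
ROT      : [0, -14, 22]
SWAP     : [0, 22, -14]
ADD      : [0, 8]

2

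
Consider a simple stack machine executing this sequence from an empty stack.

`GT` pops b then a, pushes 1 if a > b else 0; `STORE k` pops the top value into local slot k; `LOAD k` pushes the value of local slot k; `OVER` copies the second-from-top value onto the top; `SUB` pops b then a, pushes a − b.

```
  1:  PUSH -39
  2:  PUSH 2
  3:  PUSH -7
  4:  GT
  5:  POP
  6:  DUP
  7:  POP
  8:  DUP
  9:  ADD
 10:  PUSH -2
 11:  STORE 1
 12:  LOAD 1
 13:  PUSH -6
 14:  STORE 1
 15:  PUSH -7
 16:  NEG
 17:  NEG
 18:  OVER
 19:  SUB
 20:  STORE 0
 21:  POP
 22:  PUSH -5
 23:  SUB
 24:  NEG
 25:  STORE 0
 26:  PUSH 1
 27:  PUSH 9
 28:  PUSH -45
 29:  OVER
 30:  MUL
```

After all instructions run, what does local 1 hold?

-6

PUSH -39 : -39
PUSH 2   : -39 2
PUSH -7  : -39 2 -7
GT       : -39 1
POP      : -39
DUP      : -39 -39
POP      : -39
DUP      : -39 -39
ADD      : -78
PUSH -2  : -78 -2
STORE 1  : -78
LOAD 1   : -78 -2
PUSH -6  : -78 -2 -6
STORE 1  : -78 -2
PUSH -7  : -78 -2 -7
NEG      : -78 -2 7
NEG      : -78 -2 -7
OVER     : -78 -2 -7 -2
SUB      : -78 -2 -5
STORE 0  : -78 -2
POP      : -78
PUSH -5  : -78 -5
SUB      : -73
NEG      : 73
STORE 0  : (empty)
PUSH 1   : 1
PUSH 9   : 1 9
PUSH -45 : 1 9 -45
OVER     : 1 9 -45 9
MUL      : 1 9 -405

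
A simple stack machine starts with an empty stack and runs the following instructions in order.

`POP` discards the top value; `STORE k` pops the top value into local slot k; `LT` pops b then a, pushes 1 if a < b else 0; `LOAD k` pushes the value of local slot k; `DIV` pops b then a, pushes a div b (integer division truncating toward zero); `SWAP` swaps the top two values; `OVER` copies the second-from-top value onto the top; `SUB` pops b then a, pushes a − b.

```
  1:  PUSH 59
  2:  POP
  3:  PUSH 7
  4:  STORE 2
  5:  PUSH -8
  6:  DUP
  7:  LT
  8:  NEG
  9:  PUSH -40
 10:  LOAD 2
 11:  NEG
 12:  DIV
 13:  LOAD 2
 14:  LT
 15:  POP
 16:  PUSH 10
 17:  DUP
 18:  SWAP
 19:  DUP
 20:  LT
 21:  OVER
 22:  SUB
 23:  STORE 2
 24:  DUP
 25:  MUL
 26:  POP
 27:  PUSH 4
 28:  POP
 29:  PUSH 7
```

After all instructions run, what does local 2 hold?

PUSH 59  -> 59
POP      -> (empty)
PUSH 7   -> 7
STORE 2  -> (empty)
PUSH -8  -> -8
DUP      -> -8 -8
LT       -> 0
NEG      -> 0
PUSH -40 -> 0 -40
LOAD 2   -> 0 -40 7
NEG      -> 0 -40 -7
DIV      -> 0 5
LOAD 2   -> 0 5 7
LT       -> 0 1
POP      -> 0
PUSH 10  -> 0 10
DUP      -> 0 10 10
SWAP     -> 0 10 10
DUP      -> 0 10 10 10
LT       -> 0 10 0
OVER     -> 0 10 0 10
SUB      -> 0 10 -10
STORE 2  -> 0 10
DUP      -> 0 10 10
MUL      -> 0 100
POP      -> 0
PUSH 4   -> 0 4
POP      -> 0
PUSH 7   -> 0 7

-10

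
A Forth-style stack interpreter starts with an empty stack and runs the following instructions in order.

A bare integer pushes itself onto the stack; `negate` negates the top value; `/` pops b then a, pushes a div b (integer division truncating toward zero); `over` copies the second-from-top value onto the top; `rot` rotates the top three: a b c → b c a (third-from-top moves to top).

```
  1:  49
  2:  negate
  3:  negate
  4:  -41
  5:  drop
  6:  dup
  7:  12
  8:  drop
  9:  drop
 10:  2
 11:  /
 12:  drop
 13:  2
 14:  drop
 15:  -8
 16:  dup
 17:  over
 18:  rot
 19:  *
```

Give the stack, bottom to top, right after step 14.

49     -> [49]
negate -> [-49]
negate -> [49]
-41    -> [49, -41]
drop   -> [49]
dup    -> [49, 49]
12     -> [49, 49, 12]
drop   -> [49, 49]
drop   -> [49]
2      -> [49, 2]
/      -> [24]
drop   -> []
2      -> [2]
drop   -> []

[]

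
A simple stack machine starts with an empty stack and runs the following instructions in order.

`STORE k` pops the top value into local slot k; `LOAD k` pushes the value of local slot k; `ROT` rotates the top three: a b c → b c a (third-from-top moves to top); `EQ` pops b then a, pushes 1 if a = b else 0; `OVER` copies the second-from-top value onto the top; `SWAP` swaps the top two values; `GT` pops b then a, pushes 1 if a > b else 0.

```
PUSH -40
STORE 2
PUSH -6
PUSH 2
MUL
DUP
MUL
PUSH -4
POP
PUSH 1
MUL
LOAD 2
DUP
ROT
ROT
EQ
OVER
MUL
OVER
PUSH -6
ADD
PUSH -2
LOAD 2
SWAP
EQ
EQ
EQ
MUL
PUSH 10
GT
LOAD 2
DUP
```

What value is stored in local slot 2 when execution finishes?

-40

PUSH -40  [-40]
STORE 2   []
PUSH -6   [-6]
PUSH 2    [-6, 2]
MUL       [-12]
DUP       [-12, -12]
MUL       [144]
PUSH -4   [144, -4]
POP       [144]
PUSH 1    [144, 1]
MUL       [144]
LOAD 2    [144, -40]
DUP       [144, -40, -40]
ROT       [-40, -40, 144]
ROT       [-40, 144, -40]
EQ        [-40, 0]
OVER      [-40, 0, -40]
MUL       [-40, 0]
OVER      [-40, 0, -40]
PUSH -6   [-40, 0, -40, -6]
ADD       [-40, 0, -46]
PUSH -2   [-40, 0, -46, -2]
LOAD 2    [-40, 0, -46, -2, -40]
SWAP      [-40, 0, -46, -40, -2]
EQ        [-40, 0, -46, 0]
EQ        [-40, 0, 0]
EQ        [-40, 1]
MUL       [-40]
PUSH 10   [-40, 10]
GT        [0]
LOAD 2    [0, -40]
DUP       [0, -40, -40]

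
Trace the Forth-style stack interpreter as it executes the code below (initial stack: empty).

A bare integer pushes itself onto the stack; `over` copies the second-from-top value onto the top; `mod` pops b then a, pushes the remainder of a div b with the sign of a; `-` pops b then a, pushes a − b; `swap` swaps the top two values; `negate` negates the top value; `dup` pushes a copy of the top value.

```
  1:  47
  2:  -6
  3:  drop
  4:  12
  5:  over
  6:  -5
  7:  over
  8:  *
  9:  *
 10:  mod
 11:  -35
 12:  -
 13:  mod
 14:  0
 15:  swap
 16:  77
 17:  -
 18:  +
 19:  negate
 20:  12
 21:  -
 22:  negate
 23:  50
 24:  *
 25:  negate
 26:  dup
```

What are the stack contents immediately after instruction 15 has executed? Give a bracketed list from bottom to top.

[0, 0]

47    [47]
-6    [47, -6]
drop  [47]
12    [47, 12]
over  [47, 12, 47]
-5    [47, 12, 47, -5]
over  [47, 12, 47, -5, 47]
*     [47, 12, 47, -235]
*     [47, 12, -11045]
mod   [47, 12]
-35   [47, 12, -35]
-     [47, 47]
mod   [0]
0     [0, 0]
swap  [0, 0]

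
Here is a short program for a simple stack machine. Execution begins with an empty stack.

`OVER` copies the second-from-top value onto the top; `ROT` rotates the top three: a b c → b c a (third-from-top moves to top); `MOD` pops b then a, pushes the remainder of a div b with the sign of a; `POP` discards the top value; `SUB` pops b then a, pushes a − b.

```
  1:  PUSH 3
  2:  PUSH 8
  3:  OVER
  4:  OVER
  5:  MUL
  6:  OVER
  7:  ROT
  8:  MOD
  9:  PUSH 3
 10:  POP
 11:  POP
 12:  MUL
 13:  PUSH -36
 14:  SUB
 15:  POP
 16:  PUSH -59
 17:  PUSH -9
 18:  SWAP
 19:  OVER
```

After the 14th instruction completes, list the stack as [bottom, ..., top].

[108]

PUSH 3   -> [3]
PUSH 8   -> [3, 8]
OVER     -> [3, 8, 3]
OVER     -> [3, 8, 3, 8]
MUL      -> [3, 8, 24]
OVER     -> [3, 8, 24, 8]
ROT      -> [3, 24, 8, 8]
MOD      -> [3, 24, 0]
PUSH 3   -> [3, 24, 0, 3]
POP      -> [3, 24, 0]
POP      -> [3, 24]
MUL      -> [72]
PUSH -36 -> [72, -36]
SUB      -> [108]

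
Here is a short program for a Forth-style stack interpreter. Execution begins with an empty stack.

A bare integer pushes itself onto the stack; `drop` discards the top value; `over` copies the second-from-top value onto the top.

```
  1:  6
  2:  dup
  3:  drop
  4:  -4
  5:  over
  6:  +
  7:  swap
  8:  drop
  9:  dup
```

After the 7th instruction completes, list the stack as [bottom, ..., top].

[2, 6]

6    → [6]
dup  → [6, 6]
drop → [6]
-4   → [6, -4]
over → [6, -4, 6]
+    → [6, 2]
swap → [2, 6]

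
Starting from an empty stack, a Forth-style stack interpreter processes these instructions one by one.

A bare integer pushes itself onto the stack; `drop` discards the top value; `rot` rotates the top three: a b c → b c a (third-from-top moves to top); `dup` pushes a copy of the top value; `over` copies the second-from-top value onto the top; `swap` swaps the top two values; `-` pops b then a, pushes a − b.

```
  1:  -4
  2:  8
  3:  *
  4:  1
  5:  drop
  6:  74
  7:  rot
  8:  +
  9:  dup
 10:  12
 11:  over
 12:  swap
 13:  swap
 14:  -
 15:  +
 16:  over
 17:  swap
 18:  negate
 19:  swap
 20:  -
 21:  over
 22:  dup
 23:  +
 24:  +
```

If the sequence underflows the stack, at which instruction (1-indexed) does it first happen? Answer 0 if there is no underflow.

-4   : [-4]
8    : [-4, 8]
*    : [-32]
1    : [-32, 1]
drop : [-32]
74   : [-32, 74]
rot  — needs 3 operands, stack has 2 → underflow

7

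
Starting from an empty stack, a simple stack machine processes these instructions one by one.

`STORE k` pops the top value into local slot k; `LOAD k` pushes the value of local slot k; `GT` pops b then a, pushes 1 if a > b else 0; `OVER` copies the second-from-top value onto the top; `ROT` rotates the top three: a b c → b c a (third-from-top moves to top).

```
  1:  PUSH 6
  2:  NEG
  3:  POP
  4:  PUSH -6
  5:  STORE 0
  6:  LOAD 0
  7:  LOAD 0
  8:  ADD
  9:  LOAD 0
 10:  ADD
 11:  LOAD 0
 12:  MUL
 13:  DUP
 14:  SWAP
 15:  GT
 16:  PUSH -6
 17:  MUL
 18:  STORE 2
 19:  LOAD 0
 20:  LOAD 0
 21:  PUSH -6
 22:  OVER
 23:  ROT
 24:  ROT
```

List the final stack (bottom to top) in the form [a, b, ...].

[-6, -6, -6, -6]

PUSH 6  -> [6]
NEG     -> [-6]
POP     -> []
PUSH -6 -> [-6]
STORE 0 -> []
LOAD 0  -> [-6]
LOAD 0  -> [-6, -6]
ADD     -> [-12]
LOAD 0  -> [-12, -6]
ADD     -> [-18]
LOAD 0  -> [-18, -6]
MUL     -> [108]
DUP     -> [108, 108]
SWAP    -> [108, 108]
GT      -> [0]
PUSH -6 -> [0, -6]
MUL     -> [0]
STORE 2 -> []
LOAD 0  -> [-6]
LOAD 0  -> [-6, -6]
PUSH -6 -> [-6, -6, -6]
OVER    -> [-6, -6, -6, -6]
ROT     -> [-6, -6, -6, -6]
ROT     -> [-6, -6, -6, -6]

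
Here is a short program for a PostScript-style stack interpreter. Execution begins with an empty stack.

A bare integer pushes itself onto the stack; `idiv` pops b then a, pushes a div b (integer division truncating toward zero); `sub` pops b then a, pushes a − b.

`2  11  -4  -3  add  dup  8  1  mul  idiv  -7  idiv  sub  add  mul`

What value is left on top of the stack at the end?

2     [2]
11    [2, 11]
-4    [2, 11, -4]
-3    [2, 11, -4, -3]
add   [2, 11, -7]
dup   [2, 11, -7, -7]
8     [2, 11, -7, -7, 8]
1     [2, 11, -7, -7, 8, 1]
mul   [2, 11, -7, -7, 8]
idiv  [2, 11, -7, 0]
-7    [2, 11, -7, 0, -7]
idiv  [2, 11, -7, 0]
sub   [2, 11, -7]
add   [2, 4]
mul   [8]

8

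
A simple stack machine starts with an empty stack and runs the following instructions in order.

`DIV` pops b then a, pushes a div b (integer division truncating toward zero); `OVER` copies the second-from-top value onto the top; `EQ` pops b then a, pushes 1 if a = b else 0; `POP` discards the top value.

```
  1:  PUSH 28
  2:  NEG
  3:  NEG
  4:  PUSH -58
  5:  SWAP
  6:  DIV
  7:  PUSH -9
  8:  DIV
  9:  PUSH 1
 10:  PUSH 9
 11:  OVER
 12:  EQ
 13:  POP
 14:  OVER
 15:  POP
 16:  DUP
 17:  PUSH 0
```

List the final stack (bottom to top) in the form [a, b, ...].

[0, 1, 1, 0]

PUSH 28   28
NEG       -28
NEG       28
PUSH -58  28 -58
SWAP      -58 28
DIV       -2
PUSH -9   -2 -9
DIV       0
PUSH 1    0 1
PUSH 9    0 1 9
OVER      0 1 9 1
EQ        0 1 0
POP       0 1
OVER      0 1 0
POP       0 1
DUP       0 1 1
PUSH 0    0 1 1 0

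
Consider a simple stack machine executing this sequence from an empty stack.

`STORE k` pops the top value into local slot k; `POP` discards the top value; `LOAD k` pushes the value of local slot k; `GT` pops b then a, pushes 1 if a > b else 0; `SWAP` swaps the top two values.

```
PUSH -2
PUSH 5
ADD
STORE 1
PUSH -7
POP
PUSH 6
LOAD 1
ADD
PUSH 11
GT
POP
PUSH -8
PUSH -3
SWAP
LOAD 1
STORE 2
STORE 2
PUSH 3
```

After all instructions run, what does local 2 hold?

-8

PUSH -2 -> -2
PUSH 5  -> -2 5
ADD     -> 3
STORE 1 -> (empty)
PUSH -7 -> -7
POP     -> (empty)
PUSH 6  -> 6
LOAD 1  -> 6 3
ADD     -> 9
PUSH 11 -> 9 11
GT      -> 0
POP     -> (empty)
PUSH -8 -> -8
PUSH -3 -> -8 -3
SWAP    -> -3 -8
LOAD 1  -> -3 -8 3
STORE 2 -> -3 -8
STORE 2 -> -3
PUSH 3  -> -3 3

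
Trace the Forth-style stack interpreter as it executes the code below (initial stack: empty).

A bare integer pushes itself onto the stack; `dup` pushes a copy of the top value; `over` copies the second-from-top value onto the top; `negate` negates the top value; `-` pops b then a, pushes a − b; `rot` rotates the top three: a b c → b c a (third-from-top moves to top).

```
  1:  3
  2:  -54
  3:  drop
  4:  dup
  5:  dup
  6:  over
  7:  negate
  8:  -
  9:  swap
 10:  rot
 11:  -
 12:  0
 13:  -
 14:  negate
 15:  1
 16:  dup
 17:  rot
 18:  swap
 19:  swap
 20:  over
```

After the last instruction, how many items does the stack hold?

5

3       [3]
-54     [3, -54]
drop    [3]
dup     [3, 3]
dup     [3, 3, 3]
over    [3, 3, 3, 3]
negate  [3, 3, 3, -3]
-       [3, 3, 6]
swap    [3, 6, 3]
rot     [6, 3, 3]
-       [6, 0]
0       [6, 0, 0]
-       [6, 0]
negate  [6, 0]
1       [6, 0, 1]
dup     [6, 0, 1, 1]
rot     [6, 1, 1, 0]
swap    [6, 1, 0, 1]
swap    [6, 1, 1, 0]
over    [6, 1, 1, 0, 1]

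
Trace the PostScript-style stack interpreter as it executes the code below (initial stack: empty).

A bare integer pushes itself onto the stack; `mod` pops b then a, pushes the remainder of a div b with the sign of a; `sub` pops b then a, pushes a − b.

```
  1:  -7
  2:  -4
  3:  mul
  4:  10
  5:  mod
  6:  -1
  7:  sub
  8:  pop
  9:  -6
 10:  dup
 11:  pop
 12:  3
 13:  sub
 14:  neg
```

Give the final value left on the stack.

-7  : [-7]
-4  : [-7, -4]
mul : [28]
10  : [28, 10]
mod : [8]
-1  : [8, -1]
sub : [9]
pop : []
-6  : [-6]
dup : [-6, -6]
pop : [-6]
3   : [-6, 3]
sub : [-9]
neg : [9]

9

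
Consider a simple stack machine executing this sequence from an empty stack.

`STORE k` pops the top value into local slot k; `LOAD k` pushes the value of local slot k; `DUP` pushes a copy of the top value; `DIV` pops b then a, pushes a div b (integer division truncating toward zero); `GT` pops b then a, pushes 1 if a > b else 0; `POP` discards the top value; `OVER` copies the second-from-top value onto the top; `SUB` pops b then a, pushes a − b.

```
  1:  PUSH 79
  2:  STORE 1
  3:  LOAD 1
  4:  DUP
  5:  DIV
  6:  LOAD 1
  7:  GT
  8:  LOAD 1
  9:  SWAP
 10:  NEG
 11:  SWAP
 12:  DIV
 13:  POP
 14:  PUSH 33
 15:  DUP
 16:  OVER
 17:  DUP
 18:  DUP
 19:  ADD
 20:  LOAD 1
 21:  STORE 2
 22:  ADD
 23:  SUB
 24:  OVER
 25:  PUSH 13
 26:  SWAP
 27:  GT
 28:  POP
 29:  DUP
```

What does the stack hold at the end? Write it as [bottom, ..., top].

PUSH 79 → [79]
STORE 1 → []
LOAD 1  → [79]
DUP     → [79, 79]
DIV     → [1]
LOAD 1  → [1, 79]
GT      → [0]
LOAD 1  → [0, 79]
SWAP    → [79, 0]
NEG     → [79, 0]
SWAP    → [0, 79]
DIV     → [0]
POP     → []
PUSH 33 → [33]
DUP     → [33, 33]
OVER    → [33, 33, 33]
DUP     → [33, 33, 33, 33]
DUP     → [33, 33, 33, 33, 33]
ADD     → [33, 33, 33, 66]
LOAD 1  → [33, 33, 33, 66, 79]
STORE 2 → [33, 33, 33, 66]
ADD     → [33, 33, 99]
SUB     → [33, -66]
OVER    → [33, -66, 33]
PUSH 13 → [33, -66, 33, 13]
SWAP    → [33, -66, 13, 33]
GT      → [33, -66, 0]
POP     → [33, -66]
DUP     → [33, -66, -66]

[33, -66, -66]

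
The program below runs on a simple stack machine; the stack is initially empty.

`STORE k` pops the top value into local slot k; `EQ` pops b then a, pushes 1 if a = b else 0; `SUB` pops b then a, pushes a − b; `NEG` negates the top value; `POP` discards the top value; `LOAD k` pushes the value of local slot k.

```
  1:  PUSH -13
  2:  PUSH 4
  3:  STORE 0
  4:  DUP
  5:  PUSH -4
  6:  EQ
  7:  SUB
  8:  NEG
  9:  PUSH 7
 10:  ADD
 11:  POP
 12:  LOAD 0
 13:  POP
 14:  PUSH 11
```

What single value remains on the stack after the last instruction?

PUSH -13  -13
PUSH 4    -13 4
STORE 0   -13
DUP       -13 -13
PUSH -4   -13 -13 -4
EQ        -13 0
SUB       -13
NEG       13
PUSH 7    13 7
ADD       20
POP       (empty)
LOAD 0    4
POP       (empty)
PUSH 11   11

11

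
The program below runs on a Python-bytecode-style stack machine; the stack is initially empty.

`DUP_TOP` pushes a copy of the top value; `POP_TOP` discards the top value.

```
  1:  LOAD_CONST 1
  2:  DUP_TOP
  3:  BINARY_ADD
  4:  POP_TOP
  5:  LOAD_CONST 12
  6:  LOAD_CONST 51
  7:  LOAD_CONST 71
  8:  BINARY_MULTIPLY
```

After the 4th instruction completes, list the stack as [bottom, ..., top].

[]

LOAD_CONST 1 → [1]
DUP_TOP      → [1, 1]
BINARY_ADD   → [2]
POP_TOP      → []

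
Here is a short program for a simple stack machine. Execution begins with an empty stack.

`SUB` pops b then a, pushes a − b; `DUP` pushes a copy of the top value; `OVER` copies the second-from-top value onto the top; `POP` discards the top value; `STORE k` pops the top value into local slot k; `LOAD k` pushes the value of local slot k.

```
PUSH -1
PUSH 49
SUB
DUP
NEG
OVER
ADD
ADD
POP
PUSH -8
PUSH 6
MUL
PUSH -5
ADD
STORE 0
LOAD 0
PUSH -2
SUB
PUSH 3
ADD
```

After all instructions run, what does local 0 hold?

PUSH -1 : -1
PUSH 49 : -1 49
SUB     : -50
DUP     : -50 -50
NEG     : -50 50
OVER    : -50 50 -50
ADD     : -50 0
ADD     : -50
POP     : (empty)
PUSH -8 : -8
PUSH 6  : -8 6
MUL     : -48
PUSH -5 : -48 -5
ADD     : -53
STORE 0 : (empty)
LOAD 0  : -53
PUSH -2 : -53 -2
SUB     : -51
PUSH 3  : -51 3
ADD     : -48

-53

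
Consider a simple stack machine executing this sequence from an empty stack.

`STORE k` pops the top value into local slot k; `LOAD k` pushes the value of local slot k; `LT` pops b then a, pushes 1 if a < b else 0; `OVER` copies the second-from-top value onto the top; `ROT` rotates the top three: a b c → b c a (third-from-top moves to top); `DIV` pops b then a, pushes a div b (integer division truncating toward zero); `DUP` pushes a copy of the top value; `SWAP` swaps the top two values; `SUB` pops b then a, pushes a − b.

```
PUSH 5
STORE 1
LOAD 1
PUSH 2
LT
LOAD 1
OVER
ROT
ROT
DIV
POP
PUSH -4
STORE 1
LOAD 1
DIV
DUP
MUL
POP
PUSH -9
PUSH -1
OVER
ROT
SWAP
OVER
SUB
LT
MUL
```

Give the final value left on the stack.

PUSH 5  : 5
STORE 1 : (empty)
LOAD 1  : 5
PUSH 2  : 5 2
LT      : 0
LOAD 1  : 0 5
OVER    : 0 5 0
ROT     : 5 0 0
ROT     : 0 0 5
DIV     : 0 0
POP     : 0
PUSH -4 : 0 -4
STORE 1 : 0
LOAD 1  : 0 -4
DIV     : 0
DUP     : 0 0
MUL     : 0
POP     : (empty)
PUSH -9 : -9
PUSH -1 : -9 -1
OVER    : -9 -1 -9
ROT     : -1 -9 -9
SWAP    : -1 -9 -9
OVER    : -1 -9 -9 -9
SUB     : -1 -9 0
LT      : -1 1
MUL     : -1

-1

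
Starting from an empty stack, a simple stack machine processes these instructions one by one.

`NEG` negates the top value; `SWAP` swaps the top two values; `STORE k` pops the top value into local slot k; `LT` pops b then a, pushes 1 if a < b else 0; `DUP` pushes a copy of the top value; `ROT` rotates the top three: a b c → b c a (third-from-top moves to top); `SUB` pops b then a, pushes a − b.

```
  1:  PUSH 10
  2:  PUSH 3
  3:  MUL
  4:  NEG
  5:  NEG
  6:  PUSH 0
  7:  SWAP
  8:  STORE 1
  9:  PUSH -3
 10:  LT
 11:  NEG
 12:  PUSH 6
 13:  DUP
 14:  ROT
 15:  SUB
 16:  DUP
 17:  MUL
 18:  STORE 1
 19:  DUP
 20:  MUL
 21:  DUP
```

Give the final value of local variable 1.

36

PUSH 10 : 10
PUSH 3  : 10 3
MUL     : 30
NEG     : -30
NEG     : 30
PUSH 0  : 30 0
SWAP    : 0 30
STORE 1 : 0
PUSH -3 : 0 -3
LT      : 0
NEG     : 0
PUSH 6  : 0 6
DUP     : 0 6 6
ROT     : 6 6 0
SUB     : 6 6
DUP     : 6 6 6
MUL     : 6 36
STORE 1 : 6
DUP     : 6 6
MUL     : 36
DUP     : 36 36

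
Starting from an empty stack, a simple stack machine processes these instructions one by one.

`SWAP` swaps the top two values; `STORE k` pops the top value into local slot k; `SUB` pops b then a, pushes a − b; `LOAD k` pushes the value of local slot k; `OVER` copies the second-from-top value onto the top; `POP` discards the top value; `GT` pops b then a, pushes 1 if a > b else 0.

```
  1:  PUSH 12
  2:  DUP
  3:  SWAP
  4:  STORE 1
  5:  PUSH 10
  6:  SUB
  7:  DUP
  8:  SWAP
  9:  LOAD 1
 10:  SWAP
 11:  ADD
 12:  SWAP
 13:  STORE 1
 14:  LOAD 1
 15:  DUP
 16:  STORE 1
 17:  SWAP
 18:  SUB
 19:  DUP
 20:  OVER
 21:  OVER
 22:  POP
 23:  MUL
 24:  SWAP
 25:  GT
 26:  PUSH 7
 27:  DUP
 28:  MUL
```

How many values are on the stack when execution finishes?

2

PUSH 12  12
DUP      12 12
SWAP     12 12
STORE 1  12
PUSH 10  12 10
SUB      2
DUP      2 2
SWAP     2 2
LOAD 1   2 2 12
SWAP     2 12 2
ADD      2 14
SWAP     14 2
STORE 1  14
LOAD 1   14 2
DUP      14 2 2
STORE 1  14 2
SWAP     2 14
SUB      -12
DUP      -12 -12
OVER     -12 -12 -12
OVER     -12 -12 -12 -12
POP      -12 -12 -12
MUL      -12 144
SWAP     144 -12
GT       1
PUSH 7   1 7
DUP      1 7 7
MUL      1 49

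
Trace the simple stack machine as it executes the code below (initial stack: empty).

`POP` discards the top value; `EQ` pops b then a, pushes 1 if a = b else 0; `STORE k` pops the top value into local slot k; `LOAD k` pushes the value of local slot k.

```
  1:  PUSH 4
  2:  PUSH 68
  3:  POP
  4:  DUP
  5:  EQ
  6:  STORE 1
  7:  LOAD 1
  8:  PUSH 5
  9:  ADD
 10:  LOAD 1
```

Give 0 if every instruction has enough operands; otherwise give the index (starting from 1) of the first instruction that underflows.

PUSH 4   [4]
PUSH 68  [4, 68]
POP      [4]
DUP      [4, 4]
EQ       [1]
STORE 1  []
LOAD 1   [1]
PUSH 5   [1, 5]
ADD      [6]
LOAD 1   [6, 1]

0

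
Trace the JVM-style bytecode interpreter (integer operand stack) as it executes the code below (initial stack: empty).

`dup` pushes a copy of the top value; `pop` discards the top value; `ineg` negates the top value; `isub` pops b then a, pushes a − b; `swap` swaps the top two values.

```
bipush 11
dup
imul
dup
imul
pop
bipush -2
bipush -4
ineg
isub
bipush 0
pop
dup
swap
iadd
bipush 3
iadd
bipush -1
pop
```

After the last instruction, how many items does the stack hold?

bipush 11 : 11
dup       : 11 11
imul      : 121
dup       : 121 121
imul      : 14641
pop       : (empty)
bipush -2 : -2
bipush -4 : -2 -4
ineg      : -2 4
isub      : -6
bipush 0  : -6 0
pop       : -6
dup       : -6 -6
swap      : -6 -6
iadd      : -12
bipush 3  : -12 3
iadd      : -9
bipush -1 : -9 -1
pop       : -9

1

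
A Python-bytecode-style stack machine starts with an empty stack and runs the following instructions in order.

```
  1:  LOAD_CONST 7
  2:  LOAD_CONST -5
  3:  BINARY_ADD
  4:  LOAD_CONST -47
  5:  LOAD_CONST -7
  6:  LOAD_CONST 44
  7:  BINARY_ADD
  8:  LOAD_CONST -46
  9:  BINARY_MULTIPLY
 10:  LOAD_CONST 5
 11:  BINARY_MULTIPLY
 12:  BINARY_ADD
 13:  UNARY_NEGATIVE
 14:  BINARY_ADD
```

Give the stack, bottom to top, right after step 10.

LOAD_CONST 7    → [7]
LOAD_CONST -5   → [7, -5]
BINARY_ADD      → [2]
LOAD_CONST -47  → [2, -47]
LOAD_CONST -7   → [2, -47, -7]
LOAD_CONST 44   → [2, -47, -7, 44]
BINARY_ADD      → [2, -47, 37]
LOAD_CONST -46  → [2, -47, 37, -46]
BINARY_MULTIPLY → [2, -47, -1702]
LOAD_CONST 5    → [2, -47, -1702, 5]

[2, -47, -1702, 5]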